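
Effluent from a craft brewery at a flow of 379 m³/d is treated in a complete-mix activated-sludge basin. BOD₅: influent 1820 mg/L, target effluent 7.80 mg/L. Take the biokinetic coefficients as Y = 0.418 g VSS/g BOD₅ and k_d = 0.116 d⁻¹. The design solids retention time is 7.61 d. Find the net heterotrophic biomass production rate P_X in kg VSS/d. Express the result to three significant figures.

Y_obs = Y / (1 + k_d θ_c) = 0.418 / (1 + 0.116 × 7.61) = 0.418 / 1.883 = 0.2220.
ΔS = 1820 − 7.80 = 1812 mg/L, so the substrate removal rate is 379 × 1812/1000 = 686.8 kg BOD₅/d.
So the net sludge growth is P_X = 0.2220 × 686.8 = 152.5 kg VSS/d.

P_X ≈ 152 kg VSS/d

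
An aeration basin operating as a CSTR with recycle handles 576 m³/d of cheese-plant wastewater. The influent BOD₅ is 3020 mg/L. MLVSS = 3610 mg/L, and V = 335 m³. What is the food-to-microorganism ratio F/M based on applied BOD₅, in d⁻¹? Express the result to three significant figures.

F/M ≈ 1.44 d⁻¹

F/M = applied load / biomass = Q·S₀/(V·X) = 576 × 3020 / (335.0 × 3610) = 1.438 d⁻¹.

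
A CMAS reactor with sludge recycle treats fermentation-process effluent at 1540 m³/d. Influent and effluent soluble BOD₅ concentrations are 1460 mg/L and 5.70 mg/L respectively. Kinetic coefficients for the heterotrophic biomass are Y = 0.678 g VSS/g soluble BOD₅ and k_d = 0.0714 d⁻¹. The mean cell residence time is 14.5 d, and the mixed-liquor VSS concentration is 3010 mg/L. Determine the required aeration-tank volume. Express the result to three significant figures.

Rearranging the biomass balance for a CMAS with decay, V = Y·Q·ΔS·θ_c / [X·(1+k_d θ_c)] = 0.678 × 1540 × (1460 − 5.70) × 14.5 / [3010 × (1 + 0.0714 × 14.5)] = 2.2×10^7 / 6126 = 3594 m³.

V ≈ 3590 m³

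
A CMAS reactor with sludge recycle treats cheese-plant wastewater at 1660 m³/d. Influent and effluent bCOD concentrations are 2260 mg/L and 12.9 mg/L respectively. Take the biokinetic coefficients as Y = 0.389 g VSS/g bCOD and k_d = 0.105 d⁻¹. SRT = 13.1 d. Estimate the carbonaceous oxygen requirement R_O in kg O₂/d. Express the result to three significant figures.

Observed yield with endogenous decay: Y_obs = Y / (1 + k_d·θ_c) = 0.389 / (1 + 0.105 × 13.1) = 0.389 / 2.375 = 0.1638 g VSS/g bCOD.
Substrate removed = Q·(S₀ − S) = 1660 m³/d × (2260 − 12.9) g/m³ = 3.73×10^6 g/d = 3730 kg/d.
Biomass synthesised: P_X = Y_obs × 3730 = 610.8 kg VSS/d.
R_O = Q·(S₀ − S) − 1.42·P_X = 3730 − 1.42 × 610.8 = 2863 kg O₂/d.

R_O ≈ 2860 kg O₂/d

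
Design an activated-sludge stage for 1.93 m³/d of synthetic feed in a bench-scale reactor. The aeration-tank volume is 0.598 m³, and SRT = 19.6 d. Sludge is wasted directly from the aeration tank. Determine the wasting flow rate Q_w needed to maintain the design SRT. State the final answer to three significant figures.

With mixed-liquor wasting, θ_c = V/Q_w, so Q_w = V/θ_c = 0.5980/19.6 = 0.03051 m³/d.

Q_w ≈ 0.0305 m³/d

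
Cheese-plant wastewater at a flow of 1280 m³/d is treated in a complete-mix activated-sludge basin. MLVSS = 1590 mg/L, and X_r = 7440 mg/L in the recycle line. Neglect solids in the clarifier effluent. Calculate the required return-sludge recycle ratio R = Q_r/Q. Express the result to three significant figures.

Mass balance around the secondary clarifier (neglecting effluent solids): R = X / (X_r − X) = 1590 / (7440 − 1590) = 0.2718.

R ≈ 0.272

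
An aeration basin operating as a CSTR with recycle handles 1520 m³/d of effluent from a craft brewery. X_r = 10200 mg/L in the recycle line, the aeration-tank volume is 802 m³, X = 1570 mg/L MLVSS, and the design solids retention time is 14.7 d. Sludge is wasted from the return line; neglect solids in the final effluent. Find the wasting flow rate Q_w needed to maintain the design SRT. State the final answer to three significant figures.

Q_w ≈ 8.40 m³/d

θ_c = V·X/(Q_w·X_r) when wasting from the recycle, so Q_w = V·X/(θ_c·X_r) = 802.0 × 1570 / (14.7 × 10200) = 8.398 m³/d.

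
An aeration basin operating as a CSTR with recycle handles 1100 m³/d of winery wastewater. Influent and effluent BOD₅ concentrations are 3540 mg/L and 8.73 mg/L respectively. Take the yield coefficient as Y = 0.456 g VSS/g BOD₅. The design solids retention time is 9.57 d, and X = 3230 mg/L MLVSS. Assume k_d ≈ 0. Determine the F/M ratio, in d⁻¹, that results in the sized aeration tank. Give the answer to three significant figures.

F/M ≈ 0.230 d⁻¹

Biomass mass balance (decay neglected): V·X = Y·Q·(S₀ − S)·θ_c, so V = 0.456 × 1100 × (3540 − 8.73) × 9.57 / 3230 = 5248 m³.
F/M = Q·S₀ / (V·X) = 1100 × 3540 / (5248 × 3230) = 0.2297 g BOD₅·(g VSS·d)⁻¹.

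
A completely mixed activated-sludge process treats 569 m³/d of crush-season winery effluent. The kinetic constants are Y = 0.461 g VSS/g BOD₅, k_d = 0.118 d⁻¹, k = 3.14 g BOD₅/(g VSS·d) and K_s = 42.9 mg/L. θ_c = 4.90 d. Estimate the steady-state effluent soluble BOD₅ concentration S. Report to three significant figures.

From the Monod/SRT balance for a CMAS, S = K_s·(1+k_d θ_c)/[θ_c·(Y k − k_d) − 1] = 42.9 × (1 + 0.118 × 4.90) / [4.90 × (0.461 × 3.14 − 0.118) − 1] = 67.70 / 5.515 = 12.28 mg/L.

S ≈ 12.3 mg/L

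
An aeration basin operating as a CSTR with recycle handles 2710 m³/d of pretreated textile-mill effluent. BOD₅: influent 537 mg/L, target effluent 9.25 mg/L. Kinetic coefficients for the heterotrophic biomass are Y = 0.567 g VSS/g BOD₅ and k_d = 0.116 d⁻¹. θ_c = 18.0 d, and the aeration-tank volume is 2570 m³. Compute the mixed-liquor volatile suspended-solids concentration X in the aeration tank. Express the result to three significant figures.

X ≈ 1840 mg/L

From V·X·(1 + k_d·θ_c) = Y·Q·(S₀ − S)·θ_c: X = 0.567 × 2710 × (537 − 9.25) × 18.0 / [2570 × (1 + 0.116 × 18.0)] = 1839 mg/L.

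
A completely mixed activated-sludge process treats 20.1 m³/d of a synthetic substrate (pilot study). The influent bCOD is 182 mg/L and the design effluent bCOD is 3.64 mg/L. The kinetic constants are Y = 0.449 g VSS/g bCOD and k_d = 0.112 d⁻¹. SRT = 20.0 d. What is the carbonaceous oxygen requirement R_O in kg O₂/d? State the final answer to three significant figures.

Correct the yield for decay: Y_obs = Y/(1 + k_d θ_c) = 0.449 / (1 + 0.112 × 20.0) = 0.449 / 3.240 = 0.1386.
Q·(S₀ − S) = 20.1 × (182 − 3.64) × 10⁻³ = 3.585 kg/d removed.
Biomass synthesised: P_X = Y_obs × 3.585 = 0.4968 kg VSS/d.
R_O = Q·(S₀ − S) − 1.42·P_X = 3.585 − 1.42 × 0.4968 = 2.880 kg O₂/d.

R_O ≈ 2.88 kg O₂/d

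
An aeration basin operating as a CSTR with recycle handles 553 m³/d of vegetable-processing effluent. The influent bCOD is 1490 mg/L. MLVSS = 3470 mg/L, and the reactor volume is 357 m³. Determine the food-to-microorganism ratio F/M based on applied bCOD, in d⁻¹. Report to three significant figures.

F/M ≈ 0.665 d⁻¹

F/M = applied load / biomass = Q·S₀/(V·X) = 553 × 1490 / (357.0 × 3470) = 0.6651 d⁻¹.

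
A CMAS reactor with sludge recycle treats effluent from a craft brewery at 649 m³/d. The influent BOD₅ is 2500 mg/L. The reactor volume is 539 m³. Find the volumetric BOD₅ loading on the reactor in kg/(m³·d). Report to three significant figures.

L_v ≈ 3.01 kg BOD₅/(m³·d)

L_v = Q S₀ / V = 649 × 2500 × 10⁻³ / 539.0 = 3.010 kg/(m³·d).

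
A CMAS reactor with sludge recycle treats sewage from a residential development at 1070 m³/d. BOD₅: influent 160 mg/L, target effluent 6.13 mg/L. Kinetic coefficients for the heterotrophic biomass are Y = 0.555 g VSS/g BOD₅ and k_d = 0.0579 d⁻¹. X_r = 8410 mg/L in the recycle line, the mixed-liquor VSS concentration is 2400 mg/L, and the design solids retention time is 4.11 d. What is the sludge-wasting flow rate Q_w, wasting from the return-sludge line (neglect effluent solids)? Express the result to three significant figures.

Q_w ≈ 8.78 m³/d

Rearranging the biomass balance for a CMAS with decay, V = Y·Q·ΔS·θ_c / [X·(1+k_d θ_c)] = 0.555 × 1070 × (160 − 6.13) × 4.11 / [2400 × (1 + 0.0579 × 4.11)] = 3.76×10^5 / 2971 = 126.4 m³.
Wasting from the return line (neglecting effluent solids): Q_w = V·X / (θ_c·X_r) = 126.4 × 2400 / (4.11 × 8410) = 8.777 m³/d.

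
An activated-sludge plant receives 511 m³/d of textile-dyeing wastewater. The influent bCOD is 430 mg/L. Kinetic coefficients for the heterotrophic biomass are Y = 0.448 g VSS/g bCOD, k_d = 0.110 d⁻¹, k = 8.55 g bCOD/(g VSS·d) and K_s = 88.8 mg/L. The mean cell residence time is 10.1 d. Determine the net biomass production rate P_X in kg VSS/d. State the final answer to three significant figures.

P_X ≈ 46.1 kg VSS/d

For a completely mixed reactor with recycle the Lawrence–McCarty relation gives S = K_s·(1 + k_d·θ_c) / [θ_c·(Y·k − k_d) − 1] = 88.8 × (1 + 0.110 × 10.1) / [10.1 × (0.448 × 8.55 − 0.110) − 1] = 187.5 / 36.58 = 5.125 mg/L.
Y_obs = Y / (1 + k_d θ_c) = 0.448 / (1 + 0.110 × 10.1) = 0.448 / 2.111 = 0.2122.
Mass of bCOD removed per day: Q(S₀ − S) = 511 × 424.9 g/m³ = 217.1 kg/d.
So the net sludge growth is P_X = 0.2122 × 217.1 = 46.08 kg VSS/d.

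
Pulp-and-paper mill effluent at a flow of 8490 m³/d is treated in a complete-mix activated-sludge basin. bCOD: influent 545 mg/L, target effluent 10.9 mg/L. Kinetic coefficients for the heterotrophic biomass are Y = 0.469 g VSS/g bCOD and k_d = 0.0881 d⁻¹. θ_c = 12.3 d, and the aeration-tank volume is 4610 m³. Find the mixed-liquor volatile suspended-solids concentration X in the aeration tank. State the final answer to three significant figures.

From V·X·(1 + k_d·θ_c) = Y·Q·(S₀ − S)·θ_c: X = 0.469 × 8490 × (545 − 10.9) × 12.3 / [4610 × (1 + 0.0881 × 12.3)] = 2723 mg/L.

X ≈ 2720 mg/L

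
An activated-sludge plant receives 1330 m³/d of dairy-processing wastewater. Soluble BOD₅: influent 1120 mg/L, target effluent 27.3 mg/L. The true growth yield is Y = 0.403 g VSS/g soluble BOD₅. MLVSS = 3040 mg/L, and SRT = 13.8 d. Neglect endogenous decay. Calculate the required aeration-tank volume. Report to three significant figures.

Biomass mass balance (decay neglected): V·X = Y·Q·(S₀ − S)·θ_c, so V = 0.403 × 1330 × (1120 − 27.3) × 13.8 / 3040 = 2659 m³.

V ≈ 2660 m³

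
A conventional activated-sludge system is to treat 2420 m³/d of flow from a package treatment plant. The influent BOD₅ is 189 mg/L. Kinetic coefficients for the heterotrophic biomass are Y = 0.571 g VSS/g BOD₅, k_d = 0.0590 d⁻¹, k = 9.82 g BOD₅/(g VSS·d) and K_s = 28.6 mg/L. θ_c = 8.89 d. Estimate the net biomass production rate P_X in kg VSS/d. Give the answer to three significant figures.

For a completely mixed reactor with recycle the Lawrence–McCarty relation gives S = K_s·(1 + k_d·θ_c) / [θ_c·(Y·k − k_d) − 1] = 28.6 × (1 + 0.0590 × 8.89) / [8.89 × (0.571 × 9.82 − 0.0590) − 1] = 43.60 / 48.32 = 0.9023 mg/L.
Observed yield with endogenous decay: Y_obs = Y / (1 + k_d·θ_c) = 0.571 / (1 + 0.0590 × 8.89) = 0.571 / 1.525 = 0.3745 g VSS/g BOD₅.
Q·(S₀ − S) = 2420 × (189 − 0.902) × 10⁻³ = 455.2 kg/d removed.
Net biomass production P_X = Y_obs × Q·(S₀ − S) = 0.3745 × 455.2 = 170.5 kg VSS/d.

P_X ≈ 170 kg VSS/d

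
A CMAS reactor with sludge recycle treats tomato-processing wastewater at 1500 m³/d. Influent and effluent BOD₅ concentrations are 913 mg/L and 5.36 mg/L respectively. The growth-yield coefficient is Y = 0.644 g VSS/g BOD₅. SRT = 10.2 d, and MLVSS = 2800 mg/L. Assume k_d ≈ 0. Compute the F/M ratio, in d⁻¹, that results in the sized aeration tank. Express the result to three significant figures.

F/M ≈ 0.153 d⁻¹

Biomass mass balance (decay neglected): V·X = Y·Q·(S₀ − S)·θ_c, so V = 0.644 × 1500 × (913 − 5.36) × 10.2 / 2800 = 3194 m³.
F/M = Q·S₀ / (V·X) = 1500 × 913 / (3194 × 2800) = 0.1531 g BOD₅·(g VSS·d)⁻¹.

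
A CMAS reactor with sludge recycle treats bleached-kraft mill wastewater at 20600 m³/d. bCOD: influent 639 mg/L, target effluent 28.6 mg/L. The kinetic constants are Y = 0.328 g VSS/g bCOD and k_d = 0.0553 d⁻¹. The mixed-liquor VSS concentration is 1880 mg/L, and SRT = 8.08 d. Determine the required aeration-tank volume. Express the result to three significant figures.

Rearranging the biomass balance for a CMAS with decay, V = Y·Q·ΔS·θ_c / [X·(1+k_d θ_c)] = 0.328 × 20600 × (639 − 28.6) × 8.08 / [1880 × (1 + 0.0553 × 8.08)] = 3.33×10^7 / 2720 = 12252 m³.

V ≈ 12300 m³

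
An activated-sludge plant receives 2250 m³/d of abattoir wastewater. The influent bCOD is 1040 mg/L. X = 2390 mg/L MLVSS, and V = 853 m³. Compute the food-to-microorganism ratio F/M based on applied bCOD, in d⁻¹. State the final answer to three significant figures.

Food-to-microorganism ratio F/M = Q S₀ / (V X) = 2250 × 1040 / (853.0 × 2390) = 1.148 d⁻¹.

F/M ≈ 1.15 d⁻¹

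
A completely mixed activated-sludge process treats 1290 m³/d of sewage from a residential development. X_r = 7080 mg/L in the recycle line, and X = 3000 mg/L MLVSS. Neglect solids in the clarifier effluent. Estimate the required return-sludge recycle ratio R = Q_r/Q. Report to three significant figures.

Solids balance on the clarifier gives (1+R)X = R·X_r, so R = X/(X_r − X) = 3000 / (7080 − 3000) = 0.7353.

R ≈ 0.735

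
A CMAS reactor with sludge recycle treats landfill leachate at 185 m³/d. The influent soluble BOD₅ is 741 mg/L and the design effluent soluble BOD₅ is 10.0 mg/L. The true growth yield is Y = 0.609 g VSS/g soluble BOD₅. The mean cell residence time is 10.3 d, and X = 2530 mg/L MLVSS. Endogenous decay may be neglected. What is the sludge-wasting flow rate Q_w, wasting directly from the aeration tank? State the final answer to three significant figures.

V·X = Y·Q·ΔS·θ_c gives V = 0.609 × 185 × (741 − 10.0) × 10.3 / 2530 = 335.3 m³.
With mixed-liquor wasting, θ_c = V/Q_w, so Q_w = V/θ_c = 335.3/10.3 = 32.55 m³/d.

Q_w ≈ 32.6 m³/d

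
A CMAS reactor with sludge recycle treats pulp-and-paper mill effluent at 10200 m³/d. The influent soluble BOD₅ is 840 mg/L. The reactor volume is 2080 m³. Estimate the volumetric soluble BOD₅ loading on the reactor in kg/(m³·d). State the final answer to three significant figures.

L_v ≈ 4.12 kg soluble BOD₅/(m³·d)

Applied soluble BOD₅ load per unit volume = Q·S₀/V = (10200 × 840/1000)/2080 = 4.119 kg soluble BOD₅·m⁻³·d⁻¹.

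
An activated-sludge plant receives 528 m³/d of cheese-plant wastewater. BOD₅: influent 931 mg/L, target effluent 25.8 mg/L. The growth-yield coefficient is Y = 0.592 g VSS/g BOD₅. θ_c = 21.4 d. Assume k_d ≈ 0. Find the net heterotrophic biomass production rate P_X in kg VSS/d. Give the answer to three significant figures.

P_X ≈ 283 kg VSS/d

With endogenous decay neglected, the observed yield equals the true yield: Y_obs = Y = 0.592 g VSS/g BOD₅.
ΔS = 931 − 25.8 = 905.2 mg/L, so the substrate removal rate is 528 × 905.2/1000 = 477.9 kg BOD₅/d.
So the net sludge growth is P_X = 0.5920 × 477.9 = 282.9 kg VSS/d.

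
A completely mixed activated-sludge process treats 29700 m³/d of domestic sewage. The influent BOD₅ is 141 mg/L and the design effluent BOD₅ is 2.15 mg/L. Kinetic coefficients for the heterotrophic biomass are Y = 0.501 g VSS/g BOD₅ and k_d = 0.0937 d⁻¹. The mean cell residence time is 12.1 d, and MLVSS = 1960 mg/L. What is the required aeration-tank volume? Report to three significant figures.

From the SRT design equation V = Y Q (S₀−S) θ_c / [X (1 + k_d θ_c)] = 0.501 × 29700 × (141 − 2.15) × 12.1 / [1960 × (1 + 0.0937 × 12.1)] = 2.5×10^7 / 4182 = 5978 m³.

V ≈ 5980 m³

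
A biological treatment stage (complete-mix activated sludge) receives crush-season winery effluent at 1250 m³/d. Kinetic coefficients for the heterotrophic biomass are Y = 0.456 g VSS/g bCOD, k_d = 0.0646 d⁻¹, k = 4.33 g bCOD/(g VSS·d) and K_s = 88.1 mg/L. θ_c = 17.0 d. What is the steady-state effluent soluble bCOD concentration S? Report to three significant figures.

Effluent substrate depends only on kinetics and SRT: S = K_s(1 + k_d θ_c) / [θ_c(Yk − k_d) − 1] = 88.1 × (1 + 0.0646 × 17.0) / [17.0 × (0.456 × 4.33 − 0.0646) − 1] = 184.9 / 31.47 = 5.874 mg/L.

S ≈ 5.87 mg/L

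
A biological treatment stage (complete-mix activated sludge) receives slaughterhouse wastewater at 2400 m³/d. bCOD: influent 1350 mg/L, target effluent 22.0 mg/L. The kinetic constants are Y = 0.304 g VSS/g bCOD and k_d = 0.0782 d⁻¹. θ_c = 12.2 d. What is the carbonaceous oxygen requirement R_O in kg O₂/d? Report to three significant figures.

The observed yield is Y_obs = Y/(1 + k_d·θ_c) = 0.304 / (1 + 0.0782 × 12.2) = 0.304 / 1.954 = 0.1556 g VSS per g bCOD removed.
Q·(S₀ − S) = 2400 × (1350 − 22.0) × 10⁻³ = 3187 kg/d removed.
Biomass synthesised: P_X = Y_obs × 3187 = 495.8 kg VSS/d.
R_O = Q·ΔS − 1.42 P_X = 3187 − 704.1 = 2483 kg O₂/d.

R_O ≈ 2480 kg O₂/d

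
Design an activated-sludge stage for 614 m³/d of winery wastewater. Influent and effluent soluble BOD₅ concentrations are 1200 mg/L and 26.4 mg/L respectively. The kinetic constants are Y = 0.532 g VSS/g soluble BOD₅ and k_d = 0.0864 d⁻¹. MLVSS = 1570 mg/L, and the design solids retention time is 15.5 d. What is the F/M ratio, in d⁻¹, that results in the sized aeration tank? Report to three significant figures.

F/M ≈ 0.290 d⁻¹

Steady-state biomass mass balance: V·X·(1 + k_d·θ_c) = Y·Q·(S₀ − S)·θ_c, so V = 0.532 × 614 × (1200 − 26.4) × 15.5 / [1570 × (1 + 0.0864 × 15.5)] = 5.94×10^6 / 3673 = 1618 m³.
F/M = Q·S₀ / (V·X) = 614 × 1200 / (1618 × 1570) = 0.2901 g soluble BOD₅·(g VSS·d)⁻¹.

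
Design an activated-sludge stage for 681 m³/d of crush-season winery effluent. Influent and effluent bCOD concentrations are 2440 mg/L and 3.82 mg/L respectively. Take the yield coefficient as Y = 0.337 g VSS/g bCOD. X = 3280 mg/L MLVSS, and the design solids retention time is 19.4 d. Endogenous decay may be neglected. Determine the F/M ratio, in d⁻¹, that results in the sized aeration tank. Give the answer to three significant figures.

With k_d = 0 the design equation reduces to V = Y Q (S₀−S) θ_c / X = 0.337 × 681 × (2440 − 3.82) × 19.4 / 3280 = 3307 m³.
F/M = applied load / biomass = Q·S₀/(V·X) = 681 × 2440 / (3307 × 3280) = 0.1532 d⁻¹.

F/M ≈ 0.153 d⁻¹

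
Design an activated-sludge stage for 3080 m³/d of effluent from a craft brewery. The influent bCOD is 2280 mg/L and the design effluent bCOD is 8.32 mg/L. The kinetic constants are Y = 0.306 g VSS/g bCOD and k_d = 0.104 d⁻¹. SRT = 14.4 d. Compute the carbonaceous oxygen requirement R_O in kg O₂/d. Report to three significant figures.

The observed yield is Y_obs = Y/(1 + k_d·θ_c) = 0.306 / (1 + 0.104 × 14.4) = 0.306 / 2.498 = 0.1225 g VSS per g bCOD removed.
Q·(S₀ − S) = 3080 × (2280 − 8.32) × 10⁻³ = 6997 kg/d removed.
P_X = Y_obs·Q·(S₀ − S) = 0.1225 × 6997 = 857.2 kg VSS/d.
R_O = Q·(S₀ − S) − 1.42·P_X = 6997 − 1.42 × 857.2 = 5780 kg O₂/d.

R_O ≈ 5780 kg O₂/d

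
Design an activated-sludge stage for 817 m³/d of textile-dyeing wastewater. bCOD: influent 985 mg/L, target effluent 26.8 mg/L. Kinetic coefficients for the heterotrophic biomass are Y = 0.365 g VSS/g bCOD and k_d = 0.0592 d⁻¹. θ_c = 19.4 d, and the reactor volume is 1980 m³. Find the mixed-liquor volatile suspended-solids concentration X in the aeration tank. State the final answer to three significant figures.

X = Y·Q·ΔS·θ_c / [V·(1 + k_d θ_c)] = 0.365 × 817 × (985 − 26.8) × 19.4 / [1980 × (1 + 0.0592 × 19.4)] = 1303 mg/L.

X ≈ 1300 mg/L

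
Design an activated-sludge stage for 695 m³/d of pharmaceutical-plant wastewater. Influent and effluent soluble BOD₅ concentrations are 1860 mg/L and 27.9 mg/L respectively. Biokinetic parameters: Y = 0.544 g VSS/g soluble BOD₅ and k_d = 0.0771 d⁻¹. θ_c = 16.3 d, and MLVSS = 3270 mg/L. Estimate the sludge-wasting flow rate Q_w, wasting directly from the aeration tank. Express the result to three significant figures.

From the SRT design equation V = Y Q (S₀−S) θ_c / [X (1 + k_d θ_c)] = 0.544 × 695 × (1860 − 27.9) × 16.3 / [3270 × (1 + 0.0771 × 16.3)] = 1.13×10^7 / 7380 = 1530 m³.
Wasting from the aeration tank: Q_w = V / θ_c = 1530 / 16.3 = 93.87 m³/d.

Q_w ≈ 93.9 m³/d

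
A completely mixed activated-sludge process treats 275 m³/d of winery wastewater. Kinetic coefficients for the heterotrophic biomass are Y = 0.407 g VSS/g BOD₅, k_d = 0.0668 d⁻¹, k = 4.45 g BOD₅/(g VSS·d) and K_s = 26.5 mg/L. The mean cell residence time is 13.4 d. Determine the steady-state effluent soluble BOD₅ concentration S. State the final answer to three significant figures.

S ≈ 2.24 mg/L

For a completely mixed reactor with recycle the Lawrence–McCarty relation gives S = K_s·(1 + k_d·θ_c) / [θ_c·(Y·k − k_d) − 1] = 26.5 × (1 + 0.0668 × 13.4) / [13.4 × (0.407 × 4.45 − 0.0668) − 1] = 50.22 / 22.37 = 2.245 mg/L.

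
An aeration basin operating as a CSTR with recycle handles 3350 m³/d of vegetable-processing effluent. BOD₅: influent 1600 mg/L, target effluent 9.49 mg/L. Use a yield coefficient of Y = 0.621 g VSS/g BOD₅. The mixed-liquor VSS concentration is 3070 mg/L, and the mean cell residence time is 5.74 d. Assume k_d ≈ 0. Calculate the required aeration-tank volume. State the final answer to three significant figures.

With k_d = 0 the design equation reduces to V = Y Q (S₀−S) θ_c / X = 0.621 × 3350 × (1600 − 9.49) × 5.74 / 3070 = 6187 m³.

V ≈ 6190 m³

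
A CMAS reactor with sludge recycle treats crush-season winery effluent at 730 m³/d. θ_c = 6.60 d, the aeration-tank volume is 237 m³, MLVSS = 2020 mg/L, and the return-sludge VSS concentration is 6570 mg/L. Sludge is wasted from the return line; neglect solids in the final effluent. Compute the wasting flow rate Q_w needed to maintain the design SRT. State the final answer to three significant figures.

Q_w ≈ 11.0 m³/d

Q_w = (V·X)/(θ_c X_r) = 237.0 × 2020 / (6.60 × 6570) = 11.04 m³/d.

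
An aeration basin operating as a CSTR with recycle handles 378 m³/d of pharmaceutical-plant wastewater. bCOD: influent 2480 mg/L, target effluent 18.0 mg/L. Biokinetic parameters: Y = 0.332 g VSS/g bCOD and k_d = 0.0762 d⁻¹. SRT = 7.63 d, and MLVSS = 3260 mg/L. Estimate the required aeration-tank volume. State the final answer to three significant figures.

Steady-state biomass mass balance: V·X·(1 + k_d·θ_c) = Y·Q·(S₀ − S)·θ_c, so V = 0.332 × 378 × (2480 − 18.0) × 7.63 / [3260 × (1 + 0.0762 × 7.63)] = 2.36×10^6 / 5155 = 457.3 m³.

V ≈ 457 m³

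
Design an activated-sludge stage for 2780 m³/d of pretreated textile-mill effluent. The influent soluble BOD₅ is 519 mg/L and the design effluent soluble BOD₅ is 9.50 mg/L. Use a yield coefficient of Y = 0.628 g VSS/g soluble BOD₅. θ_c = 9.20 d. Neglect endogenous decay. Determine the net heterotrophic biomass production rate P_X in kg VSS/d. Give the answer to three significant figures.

P_X ≈ 890 kg VSS/d

With endogenous decay neglected, the observed yield equals the true yield: Y_obs = Y = 0.628 g VSS/g soluble BOD₅.
Substrate removed = Q·(S₀ − S) = 2780 m³/d × (519 − 9.50) g/m³ = 1.42×10^6 g/d = 1416 kg/d.
Biomass produced: P_X = Y_obs·Q·ΔS = 0.6280 × 1416 ≈ 889.5 kg VSS/d.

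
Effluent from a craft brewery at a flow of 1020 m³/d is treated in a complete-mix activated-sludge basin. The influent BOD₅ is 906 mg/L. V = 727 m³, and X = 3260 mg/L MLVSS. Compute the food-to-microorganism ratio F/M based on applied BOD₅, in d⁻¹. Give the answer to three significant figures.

F/M ≈ 0.390 d⁻¹

F/M = applied load / biomass = Q·S₀/(V·X) = 1020 × 906 / (727.0 × 3260) = 0.3899 d⁻¹.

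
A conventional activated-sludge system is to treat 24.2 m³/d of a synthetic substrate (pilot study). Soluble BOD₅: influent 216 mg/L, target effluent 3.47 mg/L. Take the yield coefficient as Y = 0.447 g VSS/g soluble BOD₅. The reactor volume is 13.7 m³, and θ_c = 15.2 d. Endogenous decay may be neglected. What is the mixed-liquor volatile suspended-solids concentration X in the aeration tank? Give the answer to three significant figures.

Without decay, X = Y Q (S₀−S) θ_c / V = 0.447 × 24.2 × (216 − 3.47) × 15.2 / 13.7 = 2551 mg/L.

X ≈ 2550 mg/L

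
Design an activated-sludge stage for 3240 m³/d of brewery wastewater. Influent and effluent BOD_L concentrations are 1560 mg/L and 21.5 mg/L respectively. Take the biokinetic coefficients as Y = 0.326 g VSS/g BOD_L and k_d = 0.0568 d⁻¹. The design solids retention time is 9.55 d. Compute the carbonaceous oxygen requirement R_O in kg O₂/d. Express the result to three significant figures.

R_O ≈ 3490 kg O₂/d

Observed yield with endogenous decay: Y_obs = Y / (1 + k_d·θ_c) = 0.326 / (1 + 0.0568 × 9.55) = 0.326 / 1.542 = 0.2114 g VSS/g BOD_L.
Mass of BOD_L removed per day: Q(S₀ − S) = 3240 × 1538 g/m³ = 4985 kg/d.
P_X = Y_obs·Q·(S₀ − S) = 0.2114 × 4985 = 1054 kg VSS/d.
Carbonaceous O₂ demand = substrate oxidised − cell-mass equivalent = 4985 − 1.42 × 1054 = 3489 kg O₂/d.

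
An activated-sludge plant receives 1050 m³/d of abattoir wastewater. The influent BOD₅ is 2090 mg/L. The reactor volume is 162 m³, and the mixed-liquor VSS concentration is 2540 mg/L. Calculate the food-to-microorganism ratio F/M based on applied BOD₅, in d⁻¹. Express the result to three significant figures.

F/M ≈ 5.33 d⁻¹

Food-to-microorganism ratio F/M = Q S₀ / (V X) = 1050 × 2090 / (162.0 × 2540) = 5.333 d⁻¹.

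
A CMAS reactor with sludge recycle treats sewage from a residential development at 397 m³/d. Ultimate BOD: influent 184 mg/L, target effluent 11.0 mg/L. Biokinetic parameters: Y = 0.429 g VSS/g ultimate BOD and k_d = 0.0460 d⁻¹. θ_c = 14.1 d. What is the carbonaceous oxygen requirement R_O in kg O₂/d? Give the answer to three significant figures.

R_O ≈ 43.3 kg O₂/d

Correct the yield for decay: Y_obs = Y/(1 + k_d θ_c) = 0.429 / (1 + 0.0460 × 14.1) = 0.429 / 1.649 = 0.2602.
ΔS = 184 − 11.0 = 173.0 mg/L, so the substrate removal rate is 397 × 173.0/1000 = 68.68 kg ultimate BOD/d.
Net sludge production P_X = 0.2602 × 68.68 = 17.87 kg VSS/d.
Carbonaceous O₂ demand = substrate oxidised − cell-mass equivalent = 68.68 − 1.42 × 17.87 = 43.30 kg O₂/d.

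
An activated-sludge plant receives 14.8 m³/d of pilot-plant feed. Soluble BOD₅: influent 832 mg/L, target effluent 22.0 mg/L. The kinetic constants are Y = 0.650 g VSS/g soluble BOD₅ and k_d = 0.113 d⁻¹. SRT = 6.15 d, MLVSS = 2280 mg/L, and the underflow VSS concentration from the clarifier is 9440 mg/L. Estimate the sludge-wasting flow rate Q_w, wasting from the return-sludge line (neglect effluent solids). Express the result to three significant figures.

Q_w ≈ 0.487 m³/d

From the SRT design equation V = Y Q (S₀−S) θ_c / [X (1 + k_d θ_c)] = 0.650 × 14.8 × (832 − 22.0) × 6.15 / [2280 × (1 + 0.113 × 6.15)] = 4.79×10^4 / 3864 = 12.40 m³.
Q_w = (V·X)/(θ_c X_r) = 12.40 × 2280 / (6.15 × 9440) = 0.4870 m³/d.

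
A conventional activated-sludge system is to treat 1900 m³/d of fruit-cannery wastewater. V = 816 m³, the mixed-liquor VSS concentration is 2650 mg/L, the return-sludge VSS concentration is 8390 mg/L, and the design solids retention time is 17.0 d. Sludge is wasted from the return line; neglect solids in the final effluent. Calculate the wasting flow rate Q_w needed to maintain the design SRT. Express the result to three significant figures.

Q_w ≈ 15.2 m³/d

θ_c = V·X/(Q_w·X_r) when wasting from the recycle, so Q_w = V·X/(θ_c·X_r) = 816.0 × 2650 / (17.0 × 8390) = 15.16 m³/d.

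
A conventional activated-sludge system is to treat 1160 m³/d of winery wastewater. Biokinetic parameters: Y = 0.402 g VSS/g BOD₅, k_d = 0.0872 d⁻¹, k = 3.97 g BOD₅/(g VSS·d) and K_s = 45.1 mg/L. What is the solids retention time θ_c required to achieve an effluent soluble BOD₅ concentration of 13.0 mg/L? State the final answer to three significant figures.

θ_c ≈ 3.71 d

At the target effluent, Y k S/(K_s+S) = 0.402×3.97×13.0/58.10 = 0.3571 d⁻¹.
θ_c = 1/(μ − k_d) = 1/(0.3571 − 0.0872) = 1/0.2699 = 3.705 d.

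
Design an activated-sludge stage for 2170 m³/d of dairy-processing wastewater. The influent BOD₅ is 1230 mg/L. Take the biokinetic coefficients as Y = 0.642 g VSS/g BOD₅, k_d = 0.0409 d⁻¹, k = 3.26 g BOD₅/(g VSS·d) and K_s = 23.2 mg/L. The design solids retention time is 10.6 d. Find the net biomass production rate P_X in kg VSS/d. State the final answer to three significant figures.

From the Monod/SRT balance for a CMAS, S = K_s·(1+k_d θ_c)/[θ_c·(Y k − k_d) − 1] = 23.2 × (1 + 0.0409 × 10.6) / [10.6 × (0.642 × 3.26 − 0.0409) − 1] = 33.26 / 20.75 = 1.603 mg/L.
Observed yield with endogenous decay: Y_obs = Y / (1 + k_d·θ_c) = 0.642 / (1 + 0.0409 × 10.6) = 0.642 / 1.434 = 0.4478 g VSS/g BOD₅.
Q·(S₀ − S) = 2170 × (1230 − 1.60) × 10⁻³ = 2666 kg/d removed.
P_X = Y_obs · Q(S₀ − S) = 0.4478 × 2666 = 1194 kg VSS/d.

P_X ≈ 1190 kg VSS/d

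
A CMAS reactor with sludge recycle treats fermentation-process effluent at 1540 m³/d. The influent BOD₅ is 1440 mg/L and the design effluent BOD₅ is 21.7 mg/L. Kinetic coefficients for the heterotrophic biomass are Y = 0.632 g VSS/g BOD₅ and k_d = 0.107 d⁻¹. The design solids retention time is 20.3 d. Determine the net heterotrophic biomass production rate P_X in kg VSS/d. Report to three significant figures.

Correct the yield for decay: Y_obs = Y/(1 + k_d θ_c) = 0.632 / (1 + 0.107 × 20.3) = 0.632 / 3.172 = 0.1992.
Q·(S₀ − S) = 1540 × (1440 − 21.7) × 10⁻³ = 2184 kg/d removed.
So the net sludge growth is P_X = 0.1992 × 2184 = 435.2 kg VSS/d.

P_X ≈ 435 kg VSS/d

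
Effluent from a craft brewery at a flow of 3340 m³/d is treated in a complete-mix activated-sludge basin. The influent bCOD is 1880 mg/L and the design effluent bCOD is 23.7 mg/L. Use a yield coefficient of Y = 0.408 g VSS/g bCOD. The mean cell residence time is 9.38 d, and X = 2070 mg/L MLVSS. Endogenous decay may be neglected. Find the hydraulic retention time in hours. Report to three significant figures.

V·X = Y·Q·ΔS·θ_c gives V = 0.408 × 3340 × (1880 − 23.7) × 9.38 / 2070 = 11463 m³.
τ = V/Q = 11463/3340 = 3.432 d, or 82.37 h.

τ ≈ 82.4 h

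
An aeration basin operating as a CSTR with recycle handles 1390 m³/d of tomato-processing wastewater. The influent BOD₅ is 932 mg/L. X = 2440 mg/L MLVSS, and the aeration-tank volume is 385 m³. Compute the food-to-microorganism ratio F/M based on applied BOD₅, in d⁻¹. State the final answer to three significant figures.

F/M = Q·S₀ / (V·X) = 1390 × 932 / (385.0 × 2440) = 1.379 g BOD₅·(g VSS·d)⁻¹.

F/M ≈ 1.38 d⁻¹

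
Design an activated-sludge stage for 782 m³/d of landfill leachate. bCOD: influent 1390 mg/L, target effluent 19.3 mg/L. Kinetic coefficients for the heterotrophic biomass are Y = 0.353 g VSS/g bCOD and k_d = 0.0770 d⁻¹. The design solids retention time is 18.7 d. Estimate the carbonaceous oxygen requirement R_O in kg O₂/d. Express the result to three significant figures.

Y_obs = Y / (1 + k_d θ_c) = 0.353 / (1 + 0.0770 × 18.7) = 0.353 / 2.440 = 0.1447.
Mass of bCOD removed per day: Q(S₀ − S) = 782 × 1371 g/m³ = 1072 kg/d.
Net sludge production P_X = 0.1447 × 1072 = 155.1 kg VSS/d.
Carbonaceous O₂ demand = substrate oxidised − cell-mass equivalent = 1072 − 1.42 × 155.1 = 851.7 kg O₂/d.

R_O ≈ 852 kg O₂/d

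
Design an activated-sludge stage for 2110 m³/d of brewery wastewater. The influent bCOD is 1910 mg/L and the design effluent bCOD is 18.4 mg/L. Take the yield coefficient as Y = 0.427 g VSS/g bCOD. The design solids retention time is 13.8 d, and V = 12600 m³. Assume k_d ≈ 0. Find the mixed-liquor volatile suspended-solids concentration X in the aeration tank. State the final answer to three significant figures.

Without decay, X = Y Q (S₀−S) θ_c / V = 0.427 × 2110 × (1910 − 18.4) × 13.8 / 12600 = 1867 mg/L.

X ≈ 1870 mg/L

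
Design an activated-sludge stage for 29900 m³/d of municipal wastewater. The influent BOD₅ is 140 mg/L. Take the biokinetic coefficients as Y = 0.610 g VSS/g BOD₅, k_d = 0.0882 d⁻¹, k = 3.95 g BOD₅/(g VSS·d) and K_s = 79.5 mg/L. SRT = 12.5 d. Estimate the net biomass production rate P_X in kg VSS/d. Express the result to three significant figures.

For a completely mixed reactor with recycle the Lawrence–McCarty relation gives S = K_s·(1 + k_d·θ_c) / [θ_c·(Y·k − k_d) − 1] = 79.5 × (1 + 0.0882 × 12.5) / [12.5 × (0.610 × 3.95 − 0.0882) − 1] = 167.1 / 28.02 = 5.966 mg/L.
Y_obs = Y / (1 + k_d θ_c) = 0.610 / (1 + 0.0882 × 12.5) = 0.610 / 2.103 = 0.2901.
Q·(S₀ − S) = 29900 × (140 − 5.97) × 10⁻³ = 4007 kg/d removed.
Biomass produced: P_X = Y_obs·Q·ΔS = 0.2901 × 4007 ≈ 1163 kg VSS/d.

P_X ≈ 1160 kg VSS/d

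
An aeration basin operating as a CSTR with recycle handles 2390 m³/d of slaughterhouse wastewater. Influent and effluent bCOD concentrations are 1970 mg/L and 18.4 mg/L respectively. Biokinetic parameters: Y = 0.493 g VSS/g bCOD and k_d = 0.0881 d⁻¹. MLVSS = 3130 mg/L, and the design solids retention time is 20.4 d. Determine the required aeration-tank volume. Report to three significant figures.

Steady-state biomass mass balance: V·X·(1 + k_d·θ_c) = Y·Q·(S₀ − S)·θ_c, so V = 0.493 × 2390 × (1970 − 18.4) × 20.4 / [3130 × (1 + 0.0881 × 20.4)] = 4.69×10^7 / 8755 = 5358 m³.

V ≈ 5360 m³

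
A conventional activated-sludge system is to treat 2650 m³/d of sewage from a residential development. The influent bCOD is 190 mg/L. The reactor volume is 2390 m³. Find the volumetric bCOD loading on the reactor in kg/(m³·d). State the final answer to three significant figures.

L_v ≈ 0.211 kg bCOD/(m³·d)

Applied bCOD load per unit volume = Q·S₀/V = (2650 × 190/1000)/2390 = 0.2107 kg bCOD·m⁻³·d⁻¹.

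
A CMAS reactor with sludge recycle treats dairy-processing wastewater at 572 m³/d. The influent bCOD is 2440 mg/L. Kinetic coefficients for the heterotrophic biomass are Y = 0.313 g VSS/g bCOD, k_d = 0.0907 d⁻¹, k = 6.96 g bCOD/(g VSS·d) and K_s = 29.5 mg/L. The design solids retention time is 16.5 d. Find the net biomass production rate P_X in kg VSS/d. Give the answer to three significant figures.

From the Monod/SRT balance for a CMAS, S = K_s·(1+k_d θ_c)/[θ_c·(Y k − k_d) − 1] = 29.5 × (1 + 0.0907 × 16.5) / [16.5 × (0.313 × 6.96 − 0.0907) − 1] = 73.65 / 33.45 = 2.202 mg/L.
The observed yield is Y_obs = Y/(1 + k_d·θ_c) = 0.313 / (1 + 0.0907 × 16.5) = 0.313 / 2.497 = 0.1254 g VSS per g bCOD removed.
Mass of bCOD removed per day: Q(S₀ − S) = 572 × 2438 g/m³ = 1394 kg/d.
So the net sludge growth is P_X = 0.1254 × 1394 = 174.8 kg VSS/d.

P_X ≈ 175 kg VSS/d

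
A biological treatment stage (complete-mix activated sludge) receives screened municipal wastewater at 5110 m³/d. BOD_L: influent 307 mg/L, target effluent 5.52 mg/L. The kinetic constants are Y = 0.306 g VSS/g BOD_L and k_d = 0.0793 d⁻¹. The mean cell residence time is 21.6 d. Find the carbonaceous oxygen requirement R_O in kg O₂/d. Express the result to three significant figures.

R_O ≈ 1290 kg O₂/d

Correct the yield for decay: Y_obs = Y/(1 + k_d θ_c) = 0.306 / (1 + 0.0793 × 21.6) = 0.306 / 2.713 = 0.1128.
Mass of BOD_L removed per day: Q(S₀ − S) = 5110 × 301.5 g/m³ = 1541 kg/d.
Biomass synthesised: P_X = Y_obs × 1541 = 173.8 kg VSS/d.
R_O = Q·(S₀ − S) − 1.42·P_X = 1541 − 1.42 × 173.8 = 1294 kg O₂/d.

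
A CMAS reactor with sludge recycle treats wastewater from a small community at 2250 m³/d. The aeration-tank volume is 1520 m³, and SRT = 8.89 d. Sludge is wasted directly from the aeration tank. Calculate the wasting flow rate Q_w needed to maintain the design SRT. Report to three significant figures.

Q_w ≈ 171 m³/d

Wasting from the aeration tank: Q_w = V / θ_c = 1520 / 8.89 = 171.0 m³/d.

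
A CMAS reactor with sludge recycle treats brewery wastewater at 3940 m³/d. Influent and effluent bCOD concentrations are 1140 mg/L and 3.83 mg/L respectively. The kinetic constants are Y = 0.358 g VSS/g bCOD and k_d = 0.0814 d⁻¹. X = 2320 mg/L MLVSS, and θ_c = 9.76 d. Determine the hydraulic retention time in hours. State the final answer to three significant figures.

τ ≈ 22.9 h

Rearranging the biomass balance for a CMAS with decay, V = Y·Q·ΔS·θ_c / [X·(1+k_d θ_c)] = 0.358 × 3940 × (1140 − 3.83) × 9.76 / [2320 × (1 + 0.0814 × 9.76)] = 1.56×10^7 / 4163 = 3757 m³.
HRT = V/Q = 3757 m³ / 3940 m³·d⁻¹ = 0.9536 d × 24 = 22.89 h.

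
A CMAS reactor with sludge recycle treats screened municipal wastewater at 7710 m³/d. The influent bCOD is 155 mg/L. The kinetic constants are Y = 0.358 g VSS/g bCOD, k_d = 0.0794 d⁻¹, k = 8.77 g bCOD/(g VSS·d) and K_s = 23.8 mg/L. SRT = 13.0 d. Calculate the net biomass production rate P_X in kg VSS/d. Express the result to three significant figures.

Effluent substrate depends only on kinetics and SRT: S = K_s(1 + k_d θ_c) / [θ_c(Yk − k_d) − 1] = 23.8 × (1 + 0.0794 × 13.0) / [13.0 × (0.358 × 8.77 − 0.0794) − 1] = 48.37 / 38.78 = 1.247 mg/L.
The observed yield is Y_obs = Y/(1 + k_d·θ_c) = 0.358 / (1 + 0.0794 × 13.0) = 0.358 / 2.032 = 0.1762 g VSS per g bCOD removed.
Q·(S₀ − S) = 7710 × (155 − 1.25) × 10⁻³ = 1185 kg/d removed.
So the net sludge growth is P_X = 0.1762 × 1185 = 208.8 kg VSS/d.

P_X ≈ 209 kg VSS/d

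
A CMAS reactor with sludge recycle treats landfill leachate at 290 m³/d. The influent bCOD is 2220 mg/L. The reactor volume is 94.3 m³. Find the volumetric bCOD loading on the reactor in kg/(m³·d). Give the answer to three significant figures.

L_v ≈ 6.83 kg bCOD/(m³·d)

Volumetric loading L_v = Q·S₀ / V = 290 × 2220 g/m³ / 94.30 m³ = 6827 g/(m³·d) = 6.827 kg bCOD/(m³·d).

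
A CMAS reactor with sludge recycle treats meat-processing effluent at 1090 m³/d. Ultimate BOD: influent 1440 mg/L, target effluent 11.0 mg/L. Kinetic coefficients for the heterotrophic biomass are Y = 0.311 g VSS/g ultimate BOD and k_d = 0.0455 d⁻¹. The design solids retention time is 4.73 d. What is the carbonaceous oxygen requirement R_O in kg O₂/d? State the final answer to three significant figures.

The observed yield is Y_obs = Y/(1 + k_d·θ_c) = 0.311 / (1 + 0.0455 × 4.73) = 0.311 / 1.215 = 0.2559 g VSS per g ultimate BOD removed.
Q·(S₀ − S) = 1090 × (1440 − 11.0) × 10⁻³ = 1558 kg/d removed.
Biomass synthesised: P_X = Y_obs × 1558 = 398.6 kg VSS/d.
R_O = Q·(S₀ − S) − 1.42·P_X = 1558 − 1.42 × 398.6 = 991.6 kg O₂/d.

R_O ≈ 992 kg O₂/d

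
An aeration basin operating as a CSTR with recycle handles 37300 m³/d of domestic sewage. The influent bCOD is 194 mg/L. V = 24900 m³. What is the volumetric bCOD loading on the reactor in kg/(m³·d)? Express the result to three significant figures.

Volumetric loading L_v = Q·S₀ / V = 37300 × 194 g/m³ / 24900 m³ = 290.6 g/(m³·d) = 0.2906 kg bCOD/(m³·d).

L_v ≈ 0.291 kg bCOD/(m³·d)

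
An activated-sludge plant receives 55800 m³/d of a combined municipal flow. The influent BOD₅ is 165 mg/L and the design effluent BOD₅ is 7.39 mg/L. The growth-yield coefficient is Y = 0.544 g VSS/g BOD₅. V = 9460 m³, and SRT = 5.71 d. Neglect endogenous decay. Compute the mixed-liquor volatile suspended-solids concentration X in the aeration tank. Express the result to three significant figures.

X ≈ 2890 mg/L

From V·X = Y·Q·(S₀ − S)·θ_c (decay neglected): X = 0.544 × 55800 × (165 − 7.39) × 5.71 / 9460 = 2888 mg/L.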